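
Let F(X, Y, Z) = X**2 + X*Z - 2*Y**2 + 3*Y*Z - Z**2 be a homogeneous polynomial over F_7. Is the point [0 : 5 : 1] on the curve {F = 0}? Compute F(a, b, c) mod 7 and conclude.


F(0,5,1) ≡ 6 (mod 7); P is NOT on the curve.

Evaluate F(0, 5, 1) term-by-term (mod 7).
  X**2 ↦ 1·0·1·1 = 0
  X*Z ↦ 1·0·1·1 = 0
  -2*Y**2 ↦ -2·1·25·1 = -50
  3*Y*Z ↦ 3·1·5·1 = 15
  -Z**2 ↦ -1·1·1·1 = -1
Sum: F(0, 5, 1) = (0) + (0) + (-50) + (15) + (-1) = -36.
Reducing mod 7: -36 ≡ 6 (mod 7).
Since F(a, b, c) ≡ 6 ≠ 0 (mod 7), P does NOT lie on the curve.


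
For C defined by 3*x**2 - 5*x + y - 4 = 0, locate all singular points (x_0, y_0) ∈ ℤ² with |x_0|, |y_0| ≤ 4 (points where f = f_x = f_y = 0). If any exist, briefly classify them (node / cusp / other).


No singular points in the scanned grid; C is smooth there.

Compute partial derivatives:
  f_x = 6*x - 5.
  f_y = 1.
f_y = 1 is a nonzero constant, so f_y never vanishes: no point (x, y) can satisfy f = f_x = f_y = 0. In particular no (x, y) ∈ {−4, ..., 4}² is singular; the curve is smooth.


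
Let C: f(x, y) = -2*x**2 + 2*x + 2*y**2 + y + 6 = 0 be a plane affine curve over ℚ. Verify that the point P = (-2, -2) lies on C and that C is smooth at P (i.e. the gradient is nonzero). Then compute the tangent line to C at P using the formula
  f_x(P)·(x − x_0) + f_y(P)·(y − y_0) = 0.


Tangent line at P: 10*x - 7*y + 6 = 0.

Step 1: f(-2, -2) = 0, so P lies on C.
Step 2: partial derivatives
  f_x(x, y) = 2 - 4*x, f_y(x, y) = 4*y + 1.
  f_x(P) = 10, f_y(P) = -7 (gradient nonzero, so P is smooth).
Step 3: tangent line at P: 10·(x − -2) + -7·(y − -2) = 0.
Expanding: 10*x - 7*y + 6 = 0.


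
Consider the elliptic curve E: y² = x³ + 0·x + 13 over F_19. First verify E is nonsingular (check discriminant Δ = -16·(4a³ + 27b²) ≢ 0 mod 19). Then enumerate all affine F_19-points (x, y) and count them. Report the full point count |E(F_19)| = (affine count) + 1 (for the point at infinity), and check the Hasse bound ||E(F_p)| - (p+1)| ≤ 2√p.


Affine points = {(4, 1), (4, 18), (5, 9), (5, 10), (6, 1), (6, 18), (9, 1), (9, 18), (10, 5), (10, 14), (13, 5), (13, 14), (15, 5), (15, 14), (16, 9), (16, 10), (17, 9), (17, 10)}; affine count = 18; |E(F_19)| = 19.

Discriminant check: Δ ∝ 4a³ + 27b² = 4·0³ + 27·13² = 4·0 + 27·169 ≡ 3 (mod 19). Nonzero ⇒ E is nonsingular.
For each x ∈ F_19, compute rhs = x³ + 0·x + 13 mod 19, then count y ∈ F_19 with y² ≡ rhs.
  x = 0: rhs = 13, matching y values: none (0 points).
  x = 1: rhs = 14, matching y values: none (0 points).
  x = 2: rhs = 2, matching y values: none (0 points).
  x = 3: rhs = 2, matching y values: none (0 points).
  x = 4: rhs = 1, matching y values: 1, 18 (2 points).
  x = 5: rhs = 5, matching y values: 9, 10 (2 points).
  x = 6: rhs = 1, matching y values: 1, 18 (2 points).
  x = 7: rhs = 14, matching y values: none (0 points).
  x = 8: rhs = 12, matching y values: none (0 points).
  x = 9: rhs = 1, matching y values: 1, 18 (2 points).
  x = 10: rhs = 6, matching y values: 5, 14 (2 points).
  x = 11: rhs = 14, matching y values: none (0 points).
  x = 12: rhs = 12, matching y values: none (0 points).
  x = 13: rhs = 6, matching y values: 5, 14 (2 points).
  x = 14: rhs = 2, matching y values: none (0 points).
  x = 15: rhs = 6, matching y values: 5, 14 (2 points).
  x = 16: rhs = 5, matching y values: 9, 10 (2 points).
  x = 17: rhs = 5, matching y values: 9, 10 (2 points).
  x = 18: rhs = 12, matching y values: none (0 points).
Total affine count: 18.
Full point count |E(F_19)| = 18 + 1 = 19.
Hasse bound: |19 − (19+1)| = |-1| = 1 ≤ 2√19 ≈ 8.7178 ✓.


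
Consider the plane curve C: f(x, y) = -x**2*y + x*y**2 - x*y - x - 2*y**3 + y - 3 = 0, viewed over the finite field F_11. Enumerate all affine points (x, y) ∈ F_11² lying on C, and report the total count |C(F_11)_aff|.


Affine F_11-points: {(0, 6), (0, 7), (0, 9), (1, 10), (2, 4), (3, 3), (3, 6), (3, 9), (6, 3), (8, 0), (9, 4), (9, 7), (9, 10)}; count = 13.

For each of the 121 pairs (x, y) ∈ F_11², evaluate f(x, y) mod 11. Record the zeros.
  x = 0: [0↦8, 1↦7, 2↦5, 3↦1, 4↦5, 5↦5, 6↦0, 7↦0, 8↦4, 9↦0, 10↦9]  zeros at y ∈ {6, 7, 9}
  x = 1: [0↦7, 1↦5, 2↦4, 3↦3, 4↦1, 5↦8, 6↦1, 7↦1, 8↦7, 9↦7, 10↦0]  zeros at y ∈ {10}
  x = 2: [0↦6, 1↦1, 2↦10, 3↦10, 4↦0, 5↦1, 6↦1, 7↦10, 8↦5, 9↦7, 10↦4]  zeros at y ∈ {4}
  x = 3: [0↦5, 1↦6, 2↦1, 3↦0, 4↦2, 5↦6, 6↦0, 7↦5, 8↦9, 9↦0, 10↦10]  zeros at y ∈ {3, 6, 9}
  x = 4: [0↦4, 1↦9, 2↦10, 3↦6, 4↦7, 5↦1, 6↦9, 7↦8, 8↦8, 9↦8, 10↦7]  zeros at y ∈ ∅
  x = 5: [0↦3, 1↦10, 2↦4, 3↦6, 4↦4, 5↦8, 6↦6, 7↦8, 8↦2, 9↦9, 10↦6]  zeros at y ∈ ∅
  x = 6: [0↦2, 1↦9, 2↦5, 3↦0, 4↦4, 5↦5, 6↦2, 7↦5, 8↦2, 9↦3, 10↦7]  zeros at y ∈ {3}
  x = 7: [0↦1, 1↦6, 2↦2, 3↦10, 4↦7, 5↦3, 6↦8, 7↦10, 8↦8, 9↦1, 10↦10]  zeros at y ∈ ∅
  x = 8: [0↦0, 1↦1, 2↦6, 3↦3, 4↦2, 5↦2, 6↦2, 7↦1, 8↦9, 9↦3, 10↦4]  zeros at y ∈ {0}
  x = 9: [0↦10, 1↦5, 2↦6, 3↦1, 4↦0, 5↦2, 6↦6, 7↦0, 8↦5, 9↦9, 10↦0]  zeros at y ∈ {4, 7, 10}
  x = 10: [0↦9, 1↦7, 2↦2, 3↦4, 4↦1, 5↦3, 6↦9, 7↦7, 8↦7, 9↦8, 10↦9]  zeros at y ∈ ∅
Collecting zeros: affine points = {(0, 6), (0, 7), (0, 9), (1, 10), (2, 4), (3, 3), (3, 6), (3, 9), (6, 3), (8, 0), (9, 4), (9, 7), (9, 10)}.
Total count |C(F_11)_aff| = 13.


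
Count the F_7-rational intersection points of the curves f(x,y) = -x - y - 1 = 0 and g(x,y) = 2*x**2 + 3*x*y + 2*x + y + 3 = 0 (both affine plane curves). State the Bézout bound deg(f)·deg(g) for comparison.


Common zeros: ∅; count = 0; Bézout bound = 2.

deg(f) = 1, deg(g) = 2, so Bézout bound = 2.
Scan x ∈ F_7. For each x, list the y ∈ F_7 with f(x, y) ≡ 0 and those with g(x, y) ≡ 0 (mod 7); the common zeros in that column are the intersection.
  x = 0: f ≡ 0 at y ∈ {6}; g ≡ 0 at y ∈ {4}; common: ∅.
  x = 1: f ≡ 0 at y ∈ {5}; g ≡ 0 at y ∈ {0}; common: ∅.
  x = 2: f ≡ 0 at y ∈ {4}; g ≡ 0 at y ∈ ∅; common: ∅.
  x = 3: f ≡ 0 at y ∈ {3}; g ≡ 0 at y ∈ {5}; common: ∅.
  x = 4: f ≡ 0 at y ∈ {2}; g ≡ 0 at y ∈ {1}; common: ∅.
  x = 5: f ≡ 0 at y ∈ {1}; g ≡ 0 at y ∈ {0}; common: ∅.
  x = 6: f ≡ 0 at y ∈ {0}; g ≡ 0 at y ∈ {5}; common: ∅.
Collecting: common zeros = ∅, so the count is 0.
Comparison with the Bézout bound: 0 ≤ 2 = deg(f)·deg(g), as expected for curves with no common component (the affine F_7-count falls short of the bound because intersections may lie at infinity, over extension fields, or carry multiplicity).


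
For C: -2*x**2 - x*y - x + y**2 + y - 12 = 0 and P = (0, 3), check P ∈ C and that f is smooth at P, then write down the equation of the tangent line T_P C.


Tangent line at P: -4*x + 7*y - 21 = 0.

Step 1: f(0, 3) = 0, so P lies on C.
Step 2: partial derivatives
  f_x(x, y) = -4*x - y - 1, f_y(x, y) = -x + 2*y + 1.
  f_x(P) = -4, f_y(P) = 7 (gradient nonzero, so P is smooth).
Step 3: tangent line at P: -4·(x − 0) + 7·(y − 3) = 0.
Expanding: -4*x + 7*y - 21 = 0.


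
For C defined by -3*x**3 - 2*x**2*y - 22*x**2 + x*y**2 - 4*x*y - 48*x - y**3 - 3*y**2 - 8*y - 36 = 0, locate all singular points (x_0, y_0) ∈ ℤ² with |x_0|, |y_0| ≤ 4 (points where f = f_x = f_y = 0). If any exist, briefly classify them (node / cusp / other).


Singular points: {(-2, -2)}; classification: cusp.

Compute partial derivatives:
  f_x = -9*x**2 - 4*x*y - 44*x + y**2 - 4*y - 48.
  f_y = -2*x**2 + 2*x*y - 4*x - 3*y**2 - 6*y - 8.
Scan x_0 ∈ {−4, ..., 4}. For each x_0, f_y(x_0, y) is a polynomial in y; find its integer roots y ∈ {−4, ..., 4}, then test f_x and f at those candidates.
  x = -4: f_y(-4, y) = -3*y**2 - 14*y - 24; no integer root y with |y| ≤ 4.
  x = -3: f_y(-3, y) = -3*y**2 - 12*y - 14; no integer root y with |y| ≤ 4.
  x = -2: f_y(-2, y) = -3*y**2 - 10*y - 8; vanishes at y ∈ {-2}. (-2, -2): f_x = 0, f = 0 — SINGULAR.
  x = -1: f_y(-1, y) = -3*y**2 - 8*y - 6; no integer root y with |y| ≤ 4.
  x = 0: f_y(0, y) = -3*y**2 - 6*y - 8; no integer root y with |y| ≤ 4.
  x = 1: f_y(1, y) = -3*y**2 - 4*y - 14; no integer root y with |y| ≤ 4.
  x = 2: f_y(2, y) = -3*y**2 - 2*y - 24; no integer root y with |y| ≤ 4.
  x = 3: f_y(3, y) = -3*y**2 - 38; no integer root y with |y| ≤ 4.
  x = 4: f_y(4, y) = -3*y**2 + 2*y - 56; no integer root y with |y| ≤ 4.
Only singular point on the grid: (-2, -2).
Classify: substitute x = -2 + u, y = -2 + v and expand: f = -3*u**3 - 2*u**2*v + u*v**2 - v**3 + v**2.
No constant or linear terms (consistent with a singular point). Quadratic part: v**2. Cubic part: -3*u**3 - 2*u**2*v + u*v**2 - v**3.
The quadratic part v**2 is a perfect square, so there is a single (double) tangent line v = 0, i.e. y = -2. Restricting the cubic part to that line (v = 0) leaves -3*u**3 ≠ 0, so f is not divisible by v and the branch is v² ≈ 3*u**3 to lowest order — this is a cusp.
Classification: cusp.


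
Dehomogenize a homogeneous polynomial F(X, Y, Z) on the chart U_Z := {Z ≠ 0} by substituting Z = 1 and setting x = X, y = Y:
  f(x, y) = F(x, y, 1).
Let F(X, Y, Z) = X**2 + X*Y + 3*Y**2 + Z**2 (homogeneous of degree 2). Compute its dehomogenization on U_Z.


f(x, y) = x**2 + x*y + 3*y**2 + 1

On U_Z we set Z = 1. Each monomial c·X^i·Y^j·Z^k in F becomes c·x^i·y^j·1^k = c·x^i·y^j.
Substituting Z = 1: F(X, Y, 1) = x**2 + x*y + 3*y**2 + 1.
Note: deg(f) ≤ deg(F) = 2; strict inequality happens when F is divisible by Z (lost terms).


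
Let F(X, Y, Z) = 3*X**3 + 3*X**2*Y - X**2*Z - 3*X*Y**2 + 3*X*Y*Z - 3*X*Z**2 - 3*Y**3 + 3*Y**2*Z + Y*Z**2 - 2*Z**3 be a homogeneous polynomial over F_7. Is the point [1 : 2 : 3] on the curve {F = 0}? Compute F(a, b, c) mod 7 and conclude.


F(1,2,3) ≡ 3 (mod 7); P is NOT on the curve.

Evaluate F(1, 2, 3) term-by-term (mod 7).
  3*X**3 ↦ 3·1·1·1 = 3
  3*X**2*Y ↦ 3·1·2·1 = 6
  -X**2*Z ↦ -1·1·1·3 = -3
  -3*X*Y**2 ↦ -3·1·4·1 = -12
  3*X*Y*Z ↦ 3·1·2·3 = 18
  -3*X*Z**2 ↦ -3·1·1·9 = -27
  -3*Y**3 ↦ -3·1·8·1 = -24
  3*Y**2*Z ↦ 3·1·4·3 = 36
  Y*Z**2 ↦ 1·1·2·9 = 18
  -2*Z**3 ↦ -2·1·1·27 = -54
Sum: F(1, 2, 3) = (3) + (6) + (-3) + (-12) + (18) + (-27) + (-24) + (36) + (18) + (-54) = -39.
Reducing mod 7: -39 ≡ 3 (mod 7).
Since F(a, b, c) ≡ 3 ≠ 0 (mod 7), P does NOT lie on the curve.


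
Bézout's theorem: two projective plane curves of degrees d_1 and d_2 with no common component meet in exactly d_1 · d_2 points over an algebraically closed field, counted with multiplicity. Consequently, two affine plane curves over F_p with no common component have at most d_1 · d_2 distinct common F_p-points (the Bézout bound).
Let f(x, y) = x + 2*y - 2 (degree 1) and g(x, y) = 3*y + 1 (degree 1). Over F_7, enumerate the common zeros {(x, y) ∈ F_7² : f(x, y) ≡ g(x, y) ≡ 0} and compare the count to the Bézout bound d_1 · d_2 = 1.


Common zeros: {(5, 2)}; count = 1; Bézout bound = 1.

deg(f) = 1, deg(g) = 1, so Bézout bound = 1.
Scan x ∈ F_7. For each x, list the y ∈ F_7 with f(x, y) ≡ 0 and those with g(x, y) ≡ 0 (mod 7); the common zeros in that column are the intersection.
  x = 0: f ≡ 0 at y ∈ {1}; g ≡ 0 at y ∈ {2}; common: ∅.
  x = 1: f ≡ 0 at y ∈ {4}; g ≡ 0 at y ∈ {2}; common: ∅.
  x = 2: f ≡ 0 at y ∈ {0}; g ≡ 0 at y ∈ {2}; common: ∅.
  x = 3: f ≡ 0 at y ∈ {3}; g ≡ 0 at y ∈ {2}; common: ∅.
  x = 4: f ≡ 0 at y ∈ {6}; g ≡ 0 at y ∈ {2}; common: ∅.
  x = 5: f ≡ 0 at y ∈ {2}; g ≡ 0 at y ∈ {2}; common: {2}.
  x = 6: f ≡ 0 at y ∈ {5}; g ≡ 0 at y ∈ {2}; common: ∅.
Collecting: common zeros = {(5, 2)}, so the count is 1.
Comparison with the Bézout bound: 1 ≤ 1 = deg(f)·deg(g), as expected for curves with no common component (the bound is attained).


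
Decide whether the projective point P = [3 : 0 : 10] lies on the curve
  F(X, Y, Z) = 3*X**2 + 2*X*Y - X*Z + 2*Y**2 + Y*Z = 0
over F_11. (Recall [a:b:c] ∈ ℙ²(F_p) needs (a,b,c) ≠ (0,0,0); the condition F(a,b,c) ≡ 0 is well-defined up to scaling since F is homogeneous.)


F(3,0,10) ≡ 8 (mod 11); P is NOT on the curve.

Evaluate F(3, 0, 10) term-by-term (mod 11).
  3*X**2 ↦ 3·9·1·1 = 27
  2*X*Y ↦ 2·3·0·1 = 0
  -X*Z ↦ -1·3·1·10 = -30
  2*Y**2 ↦ 2·1·0·1 = 0
  Y*Z ↦ 1·1·0·10 = 0
Sum: F(3, 0, 10) = (27) + (0) + (-30) + (0) + (0) = -3.
Reducing mod 11: -3 ≡ 8 (mod 11).
Since F(a, b, c) ≡ 8 ≠ 0 (mod 11), P does NOT lie on the curve.


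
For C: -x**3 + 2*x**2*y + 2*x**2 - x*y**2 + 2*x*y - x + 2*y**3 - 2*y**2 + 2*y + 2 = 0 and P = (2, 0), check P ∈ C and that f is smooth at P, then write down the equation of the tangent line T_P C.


Tangent line at P: -5*x + 14*y + 10 = 0.

Step 1: f(2, 0) = 0, so P lies on C.
Step 2: partial derivatives
  f_x(x, y) = -3*x**2 + 4*x*y + 4*x - y**2 + 2*y - 1, f_y(x, y) = 2*x**2 - 2*x*y + 2*x + 6*y**2 - 4*y + 2.
  f_x(P) = -5, f_y(P) = 14 (gradient nonzero, so P is smooth).
Step 3: tangent line at P: -5·(x − 2) + 14·(y − 0) = 0.
Expanding: -5*x + 14*y + 10 = 0.


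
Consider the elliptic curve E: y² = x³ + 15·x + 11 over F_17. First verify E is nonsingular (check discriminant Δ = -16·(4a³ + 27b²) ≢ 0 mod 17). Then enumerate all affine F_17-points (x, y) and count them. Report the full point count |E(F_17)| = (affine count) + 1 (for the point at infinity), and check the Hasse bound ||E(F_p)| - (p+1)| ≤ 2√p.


Affine points = {(2, 7), (2, 10), (3, 7), (3, 10), (4, 4), (4, 13), (7, 0), (9, 5), (9, 12), (12, 7), (12, 10)}; affine count = 11; |E(F_17)| = 12.

Discriminant check: Δ ∝ 4a³ + 27b² = 4·15³ + 27·11² = 4·3375 + 27·121 ≡ 5 (mod 17). Nonzero ⇒ E is nonsingular.
For each x ∈ F_17, compute rhs = x³ + 15·x + 11 mod 17, then count y ∈ F_17 with y² ≡ rhs.
  x = 0: rhs = 11, matching y values: none (0 points).
  x = 1: rhs = 10, matching y values: none (0 points).
  x = 2: rhs = 15, matching y values: 7, 10 (2 points).
  x = 3: rhs = 15, matching y values: 7, 10 (2 points).
  x = 4: rhs = 16, matching y values: 4, 13 (2 points).
  x = 5: rhs = 7, matching y values: none (0 points).
  x = 6: rhs = 11, matching y values: none (0 points).
  x = 7: rhs = 0, matching y values: 0 (1 points).
  x = 8: rhs = 14, matching y values: none (0 points).
  x = 9: rhs = 8, matching y values: 5, 12 (2 points).
  x = 10: rhs = 5, matching y values: none (0 points).
  x = 11: rhs = 11, matching y values: none (0 points).
  x = 12: rhs = 15, matching y values: 7, 10 (2 points).
  x = 13: rhs = 6, matching y values: none (0 points).
  x = 14: rhs = 7, matching y values: none (0 points).
  x = 15: rhs = 7, matching y values: none (0 points).
  x = 16: rhs = 12, matching y values: none (0 points).
Total affine count: 11.
Full point count |E(F_17)| = 11 + 1 = 12.
Hasse bound: |12 − (17+1)| = |-6| = 6 ≤ 2√17 ≈ 8.2462 ✓.


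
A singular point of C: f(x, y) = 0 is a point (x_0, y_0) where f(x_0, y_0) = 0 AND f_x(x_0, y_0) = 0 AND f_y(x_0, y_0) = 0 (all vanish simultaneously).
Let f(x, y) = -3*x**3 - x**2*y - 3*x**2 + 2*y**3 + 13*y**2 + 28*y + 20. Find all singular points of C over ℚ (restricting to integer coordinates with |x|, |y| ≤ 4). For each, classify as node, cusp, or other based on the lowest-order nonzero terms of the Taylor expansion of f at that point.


Singular points: {(0, -2)}; classification: node.

Compute partial derivatives:
  f_x = -9*x**2 - 2*x*y - 6*x.
  f_y = -x**2 + 6*y**2 + 26*y + 28.
Scan x_0 ∈ {−4, ..., 4}. For each x_0, f_y(x_0, y) is a polynomial in y; find its integer roots y ∈ {−4, ..., 4}, then test f_x and f at those candidates.
  x = -4: f_y(-4, y) = 6*y**2 + 26*y + 12; no integer root y with |y| ≤ 4.
  x = -3: f_y(-3, y) = 6*y**2 + 26*y + 19; no integer root y with |y| ≤ 4.
  x = -2: f_y(-2, y) = 6*y**2 + 26*y + 24; vanishes at y ∈ {-3}. (-2, -3): f_x = -36 ≠ 0.
  x = -1: f_y(-1, y) = 6*y**2 + 26*y + 27; no integer root y with |y| ≤ 4.
  x = 0: f_y(0, y) = 6*y**2 + 26*y + 28; vanishes at y ∈ {-2}. (0, -2): f_x = 0, f = 0 — SINGULAR.
  x = 1: f_y(1, y) = 6*y**2 + 26*y + 27; no integer root y with |y| ≤ 4.
  x = 2: f_y(2, y) = 6*y**2 + 26*y + 24; vanishes at y ∈ {-3}. (2, -3): f_x = -36 ≠ 0.
  x = 3: f_y(3, y) = 6*y**2 + 26*y + 19; no integer root y with |y| ≤ 4.
  x = 4: f_y(4, y) = 6*y**2 + 26*y + 12; no integer root y with |y| ≤ 4.
Only singular point on the grid: (0, -2).
Classify: substitute x = 0 + u, y = -2 + v and expand: f = -3*u**3 - u**2*v - u**2 + 2*v**3 + v**2.
No constant or linear terms (consistent with a singular point). Quadratic part: -u**2 + v**2. Cubic part: -3*u**3 - u**2*v + 2*v**3.
The quadratic part v**2 - u**2 = (v − u)(v + u) splits into two distinct linear factors, so there are two distinct tangent lines y − -2 = ±(x − 0) — this is a node (ordinary double point).
Classification: node.


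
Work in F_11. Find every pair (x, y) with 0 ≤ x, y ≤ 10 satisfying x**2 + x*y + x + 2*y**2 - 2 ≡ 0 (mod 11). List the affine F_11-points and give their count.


Affine F_11-points: {(0, 1), (0, 10), (1, 0), (1, 5), (2, 4), (2, 6), (4, 4), (4, 5), (9, 0), (9, 1)}; count = 10.

For each of the 121 pairs (x, y) ∈ F_11², evaluate f(x, y) mod 11. Record the zeros.
  x = 0: [0↦9, 1↦0, 2↦6, 3↦5, 4↦8, 5↦4, 6↦4, 7↦8, 8↦5, 9↦6, 10↦0]  zeros at y ∈ {1, 10}
  x = 1: [0↦0, 1↦3, 2↦10, 3↦10, 4↦3, 5↦0, 6↦1, 7↦6, 8↦4, 9↦6, 10↦1]  zeros at y ∈ {0, 5}
  x = 2: [0↦4, 1↦8, 2↦5, 3↦6, 4↦0, 5↦9, 6↦0, 7↦6, 8↦5, 9↦8, 10↦4]  zeros at y ∈ {4, 6}
  x = 3: [0↦10, 1↦4, 2↦2, 3↦4, 4↦10, 5↦9, 6↦1, 7↦8, 8↦8, 9↦1, 10↦9]  zeros at y ∈ ∅
  x = 4: [0↦7, 1↦2, 2↦1, 3↦4, 4↦0, 5↦0, 6↦4, 7↦1, 8↦2, 9↦7, 10↦5]  zeros at y ∈ {4, 5}
  x = 5: [0↦6, 1↦2, 2↦2, 3↦6, 4↦3, 5↦4, 6↦9, 7↦7, 8↦9, 9↦4, 10↦3]  zeros at y ∈ ∅
  x = 6: [0↦7, 1↦4, 2↦5, 3↦10, 4↦8, 5↦10, 6↦5, 7↦4, 8↦7, 9↦3, 10↦3]  zeros at y ∈ ∅
  x = 7: [0↦10, 1↦8, 2↦10, 3↦5, 4↦4, 5↦7, 6↦3, 7↦3, 8↦7, 9↦4, 10↦5]  zeros at y ∈ ∅
  x = 8: [0↦4, 1↦3, 2↦6, 3↦2, 4↦2, 5↦6, 6↦3, 7↦4, 8↦9, 9↦7, 10↦9]  zeros at y ∈ ∅
  x = 9: [0↦0, 1↦0, 2↦4, 3↦1, 4↦2, 5↦7, 6↦5, 7↦7, 8↦2, 9↦1, 10↦4]  zeros at y ∈ {0, 1}
  x = 10: [0↦9, 1↦10, 2↦4, 3↦2, 4↦4, 5↦10, 6↦9, 7↦1, 8↦8, 9↦8, 10↦1]  zeros at y ∈ ∅
Collecting zeros: affine points = {(0, 1), (0, 10), (1, 0), (1, 5), (2, 4), (2, 6), (4, 4), (4, 5), (9, 0), (9, 1)}.
Total count |C(F_11)_aff| = 10.


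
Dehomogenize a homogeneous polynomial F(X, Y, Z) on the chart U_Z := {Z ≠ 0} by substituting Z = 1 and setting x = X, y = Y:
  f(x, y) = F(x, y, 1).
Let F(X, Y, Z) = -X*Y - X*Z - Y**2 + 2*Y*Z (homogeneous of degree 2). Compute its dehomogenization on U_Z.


f(x, y) = -x*y - x - y**2 + 2*y

On U_Z we set Z = 1. Each monomial c·X^i·Y^j·Z^k in F becomes c·x^i·y^j·1^k = c·x^i·y^j.
Substituting Z = 1: F(X, Y, 1) = -x*y - x - y**2 + 2*y.
Note: deg(f) ≤ deg(F) = 2; strict inequality happens when F is divisible by Z (lost terms).


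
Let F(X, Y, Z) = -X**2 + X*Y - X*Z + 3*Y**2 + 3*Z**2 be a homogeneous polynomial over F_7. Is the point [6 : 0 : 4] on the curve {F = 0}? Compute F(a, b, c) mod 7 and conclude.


F(6,0,4) ≡ 2 (mod 7); P is NOT on the curve.

Evaluate F(6, 0, 4) term-by-term (mod 7).
  -X**2 ↦ -1·36·1·1 = -36
  X*Y ↦ 1·6·0·1 = 0
  -X*Z ↦ -1·6·1·4 = -24
  3*Y**2 ↦ 3·1·0·1 = 0
  3*Z**2 ↦ 3·1·1·16 = 48
Sum: F(6, 0, 4) = (-36) + (0) + (-24) + (0) + (48) = -12.
Reducing mod 7: -12 ≡ 2 (mod 7).
Since F(a, b, c) ≡ 2 ≠ 0 (mod 7), P does NOT lie on the curve.


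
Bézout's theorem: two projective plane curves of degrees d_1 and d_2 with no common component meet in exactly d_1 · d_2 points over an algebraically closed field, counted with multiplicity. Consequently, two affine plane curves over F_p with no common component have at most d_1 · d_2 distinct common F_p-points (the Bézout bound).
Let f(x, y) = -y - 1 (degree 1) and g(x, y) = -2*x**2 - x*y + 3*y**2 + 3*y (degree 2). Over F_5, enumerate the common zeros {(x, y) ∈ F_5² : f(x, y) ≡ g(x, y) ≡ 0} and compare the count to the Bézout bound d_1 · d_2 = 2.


Common zeros: {(0, 4), (3, 4)}; count = 2; Bézout bound = 2.

deg(f) = 1, deg(g) = 2, so Bézout bound = 2.
Scan x ∈ F_5. For each x, list the y ∈ F_5 with f(x, y) ≡ 0 and those with g(x, y) ≡ 0 (mod 5); the common zeros in that column are the intersection.
  x = 0: f ≡ 0 at y ∈ {4}; g ≡ 0 at y ∈ {0, 4}; common: {4}.
  x = 1: f ≡ 0 at y ∈ {4}; g ≡ 0 at y ∈ ∅; common: ∅.
  x = 2: f ≡ 0 at y ∈ {4}; g ≡ 0 at y ∈ ∅; common: ∅.
  x = 3: f ≡ 0 at y ∈ {4}; g ≡ 0 at y ∈ {1, 4}; common: {4}.
  x = 4: f ≡ 0 at y ∈ {4}; g ≡ 0 at y ∈ {1}; common: ∅.
Collecting: common zeros = {(0, 4), (3, 4)}, so the count is 2.
Comparison with the Bézout bound: 2 ≤ 2 = deg(f)·deg(g), as expected for curves with no common component (the bound is attained).


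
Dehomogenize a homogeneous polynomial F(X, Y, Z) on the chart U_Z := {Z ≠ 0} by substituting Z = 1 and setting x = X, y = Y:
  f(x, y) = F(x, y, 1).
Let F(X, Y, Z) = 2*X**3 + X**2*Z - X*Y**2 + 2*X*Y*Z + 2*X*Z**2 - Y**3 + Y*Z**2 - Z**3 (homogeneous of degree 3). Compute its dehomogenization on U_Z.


f(x, y) = 2*x**3 + x**2 - x*y**2 + 2*x*y + 2*x - y**3 + y - 1

On U_Z we set Z = 1. Each monomial c·X^i·Y^j·Z^k in F becomes c·x^i·y^j·1^k = c·x^i·y^j.
Substituting Z = 1: F(X, Y, 1) = 2*x**3 + x**2 - x*y**2 + 2*x*y + 2*x - y**3 + y - 1.
Note: deg(f) ≤ deg(F) = 3; strict inequality happens when F is divisible by Z (lost terms).


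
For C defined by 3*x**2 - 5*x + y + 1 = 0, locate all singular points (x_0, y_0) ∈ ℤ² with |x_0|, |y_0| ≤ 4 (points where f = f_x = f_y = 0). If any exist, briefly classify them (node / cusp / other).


No singular points in the scanned grid; C is smooth there.

Compute partial derivatives:
  f_x = 6*x - 5.
  f_y = 1.
f_y = 1 is a nonzero constant, so f_y never vanishes: no point (x, y) can satisfy f = f_x = f_y = 0. In particular no (x, y) ∈ {−4, ..., 4}² is singular; the curve is smooth.


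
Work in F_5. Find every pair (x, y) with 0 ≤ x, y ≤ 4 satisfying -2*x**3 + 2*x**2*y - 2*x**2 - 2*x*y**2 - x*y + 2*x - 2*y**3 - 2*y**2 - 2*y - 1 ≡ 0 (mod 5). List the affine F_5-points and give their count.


Affine F_5-points: {(1, 1), (2, 1)}; count = 2.

For each of the 25 pairs (x, y) ∈ F_5², evaluate f(x, y) mod 5. Record the zeros.
  x = 0: [0↦4, 1↦3, 2↦1, 3↦1, 4↦1]  zeros at y ∈ ∅
  x = 1: [0↦2, 1↦0, 2↦3, 3↦4, 4↦1]  zeros at y ∈ {1}
  x = 2: [0↦4, 1↦0, 2↦2, 3↦3, 4↦1]  zeros at y ∈ {1}
  x = 3: [0↦3, 1↦1, 2↦1, 3↦1, 4↦4]  zeros at y ∈ ∅
  x = 4: [0↦2, 1↦1, 2↦3, 3↦1, 4↦3]  zeros at y ∈ ∅
Collecting zeros: affine points = {(1, 1), (2, 1)}.
Total count |C(F_5)_aff| = 2.


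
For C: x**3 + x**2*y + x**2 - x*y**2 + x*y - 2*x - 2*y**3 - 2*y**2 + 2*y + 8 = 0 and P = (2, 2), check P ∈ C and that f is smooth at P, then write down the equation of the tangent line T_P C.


Tangent line at P: 20*x - 32*y + 24 = 0.

Step 1: f(2, 2) = 0, so P lies on C.
Step 2: partial derivatives
  f_x(x, y) = 3*x**2 + 2*x*y + 2*x - y**2 + y - 2, f_y(x, y) = x**2 - 2*x*y + x - 6*y**2 - 4*y + 2.
  f_x(P) = 20, f_y(P) = -32 (gradient nonzero, so P is smooth).
Step 3: tangent line at P: 20·(x − 2) + -32·(y − 2) = 0.
Expanding: 20*x - 32*y + 24 = 0.


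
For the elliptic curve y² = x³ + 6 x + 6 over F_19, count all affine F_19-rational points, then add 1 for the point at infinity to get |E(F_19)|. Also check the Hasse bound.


Affine points = {(0, 5), (0, 14), (2, 8), (2, 11), (5, 3), (5, 16), (6, 7), (6, 12), (7, 7), (7, 12), (11, 4), (11, 15), (12, 1), (12, 18), (13, 1), (13, 18), (17, 9), (17, 10)}; affine count = 18; |E(F_19)| = 19.

Discriminant check: Δ ∝ 4a³ + 27b² = 4·6³ + 27·6² = 4·216 + 27·36 ≡ 12 (mod 19). Nonzero ⇒ E is nonsingular.
For each x ∈ F_19, compute rhs = x³ + 6·x + 6 mod 19, then count y ∈ F_19 with y² ≡ rhs.
  x = 0: rhs = 6, matching y values: 5, 14 (2 points).
  x = 1: rhs = 13, matching y values: none (0 points).
  x = 2: rhs = 7, matching y values: 8, 11 (2 points).
  x = 3: rhs = 13, matching y values: none (0 points).
  x = 4: rhs = 18, matching y values: none (0 points).
  x = 5: rhs = 9, matching y values: 3, 16 (2 points).
  x = 6: rhs = 11, matching y values: 7, 12 (2 points).
  x = 7: rhs = 11, matching y values: 7, 12 (2 points).
  x = 8: rhs = 15, matching y values: none (0 points).
  x = 9: rhs = 10, matching y values: none (0 points).
  x = 10: rhs = 2, matching y values: none (0 points).
  x = 11: rhs = 16, matching y values: 4, 15 (2 points).
  x = 12: rhs = 1, matching y values: 1, 18 (2 points).
  x = 13: rhs = 1, matching y values: 1, 18 (2 points).
  x = 14: rhs = 3, matching y values: none (0 points).
  x = 15: rhs = 13, matching y values: none (0 points).
  x = 16: rhs = 18, matching y values: none (0 points).
  x = 17: rhs = 5, matching y values: 9, 10 (2 points).
  x = 18: rhs = 18, matching y values: none (0 points).
Total affine count: 18.
Full point count |E(F_19)| = 18 + 1 = 19.
Hasse bound: |19 − (19+1)| = |-1| = 1 ≤ 2√19 ≈ 8.7178 ✓.


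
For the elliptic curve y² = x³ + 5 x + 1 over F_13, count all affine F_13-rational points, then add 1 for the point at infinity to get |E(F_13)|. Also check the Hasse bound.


Affine points = {(0, 1), (0, 12), (3, 2), (3, 11), (6, 0), (11, 3), (11, 10)}; affine count = 7; |E(F_13)| = 8.

Discriminant check: Δ ∝ 4a³ + 27b² = 4·5³ + 27·1² = 4·125 + 27·1 ≡ 7 (mod 13). Nonzero ⇒ E is nonsingular.
For each x ∈ F_13, compute rhs = x³ + 5·x + 1 mod 13, then count y ∈ F_13 with y² ≡ rhs.
  x = 0: rhs = 1, matching y values: 1, 12 (2 points).
  x = 1: rhs = 7, matching y values: none (0 points).
  x = 2: rhs = 6, matching y values: none (0 points).
  x = 3: rhs = 4, matching y values: 2, 11 (2 points).
  x = 4: rhs = 7, matching y values: none (0 points).
  x = 5: rhs = 8, matching y values: none (0 points).
  x = 6: rhs = 0, matching y values: 0 (1 points).
  x = 7: rhs = 2, matching y values: none (0 points).
  x = 8: rhs = 7, matching y values: none (0 points).
  x = 9: rhs = 8, matching y values: none (0 points).
  x = 10: rhs = 11, matching y values: none (0 points).
  x = 11: rhs = 9, matching y values: 3, 10 (2 points).
  x = 12: rhs = 8, matching y values: none (0 points).
Total affine count: 7.
Full point count |E(F_13)| = 7 + 1 = 8.
Hasse bound: |8 − (13+1)| = |-6| = 6 ≤ 2√13 ≈ 7.2111 ✓.


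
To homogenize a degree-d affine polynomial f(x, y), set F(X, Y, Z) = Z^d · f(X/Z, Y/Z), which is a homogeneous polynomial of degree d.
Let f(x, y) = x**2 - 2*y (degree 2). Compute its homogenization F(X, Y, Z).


F(X, Y, Z) = X**2 - 2*Y*Z

deg(f) = 2.
Substitute x = X/Z, y = Y/Z into f, then multiply by Z^2.
  monomial 1·x^2·y^0 ↦ 1·X^2·Y^0·Z^0.
  monomial -2·x^0·y^1 ↦ -2·X^0·Y^1·Z^1.
Collecting: F(X, Y, Z) = X**2 - 2*Y*Z.


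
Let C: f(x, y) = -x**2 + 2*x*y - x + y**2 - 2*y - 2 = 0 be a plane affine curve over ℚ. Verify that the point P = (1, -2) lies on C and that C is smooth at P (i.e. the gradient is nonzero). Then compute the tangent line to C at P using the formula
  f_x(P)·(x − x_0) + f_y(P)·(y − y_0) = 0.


Tangent line at P: -7*x - 4*y - 1 = 0.

Step 1: f(1, -2) = 0, so P lies on C.
Step 2: partial derivatives
  f_x(x, y) = -2*x + 2*y - 1, f_y(x, y) = 2*x + 2*y - 2.
  f_x(P) = -7, f_y(P) = -4 (gradient nonzero, so P is smooth).
Step 3: tangent line at P: -7·(x − 1) + -4·(y − -2) = 0.
Expanding: -7*x - 4*y - 1 = 0.


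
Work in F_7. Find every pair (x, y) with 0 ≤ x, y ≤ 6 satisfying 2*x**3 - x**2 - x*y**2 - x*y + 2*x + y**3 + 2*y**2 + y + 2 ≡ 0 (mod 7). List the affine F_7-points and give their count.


Affine F_7-points: {(0, 5), (1, 1), (2, 3), (4, 5), (5, 1), (6, 2)}; count = 6.

For each of the 49 pairs (x, y) ∈ F_7², evaluate f(x, y) mod 7. Record the zeros.
  x = 0: [0↦2, 1↦6, 2↦6, 3↦1, 4↦4, 5↦0, 6↦2]  zeros at y ∈ {5}
  x = 1: [0↦5, 1↦0, 2↦3, 3↦6, 4↦1, 5↦1, 6↦5]  zeros at y ∈ {1}
  x = 2: [0↦4, 1↦4, 2↦3, 3↦0, 4↦1, 5↦5, 6↦4]  zeros at y ∈ {3}
  x = 3: [0↦4, 1↦2, 2↦4, 3↦2, 4↦2, 5↦3, 6↦4]  zeros at y ∈ ∅
  x = 4: [0↦3, 1↦6, 2↦4, 3↦3, 4↦2, 5↦0, 6↦3]  zeros at y ∈ {5}
  x = 5: [0↦6, 1↦0, 2↦1, 3↦1, 4↦6, 5↦1, 6↦6]  zeros at y ∈ {1}
  x = 6: [0↦4, 1↦3, 2↦0, 3↦1, 4↦5, 5↦4, 6↦4]  zeros at y ∈ {2}
Collecting zeros: affine points = {(0, 5), (1, 1), (2, 3), (4, 5), (5, 1), (6, 2)}.
Total count |C(F_7)_aff| = 6.


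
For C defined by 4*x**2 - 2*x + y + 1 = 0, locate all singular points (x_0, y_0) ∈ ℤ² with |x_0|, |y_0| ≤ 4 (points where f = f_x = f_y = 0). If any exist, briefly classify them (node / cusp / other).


No singular points in the scanned grid; C is smooth there.

Compute partial derivatives:
  f_x = 8*x - 2.
  f_y = 1.
f_y = 1 is a nonzero constant, so f_y never vanishes: no point (x, y) can satisfy f = f_x = f_y = 0. In particular no (x, y) ∈ {−4, ..., 4}² is singular; the curve is smooth.


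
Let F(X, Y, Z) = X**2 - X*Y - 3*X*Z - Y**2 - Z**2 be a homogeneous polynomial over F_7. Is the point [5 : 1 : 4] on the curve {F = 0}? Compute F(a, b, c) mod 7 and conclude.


F(5,1,4) ≡ 6 (mod 7); P is NOT on the curve.

Evaluate F(5, 1, 4) term-by-term (mod 7).
  X**2 ↦ 1·25·1·1 = 25
  -X*Y ↦ -1·5·1·1 = -5
  -3*X*Z ↦ -3·5·1·4 = -60
  -Y**2 ↦ -1·1·1·1 = -1
  -Z**2 ↦ -1·1·1·16 = -16
Sum: F(5, 1, 4) = (25) + (-5) + (-60) + (-1) + (-16) = -57.
Reducing mod 7: -57 ≡ 6 (mod 7).
Since F(a, b, c) ≡ 6 ≠ 0 (mod 7), P does NOT lie on the curve.


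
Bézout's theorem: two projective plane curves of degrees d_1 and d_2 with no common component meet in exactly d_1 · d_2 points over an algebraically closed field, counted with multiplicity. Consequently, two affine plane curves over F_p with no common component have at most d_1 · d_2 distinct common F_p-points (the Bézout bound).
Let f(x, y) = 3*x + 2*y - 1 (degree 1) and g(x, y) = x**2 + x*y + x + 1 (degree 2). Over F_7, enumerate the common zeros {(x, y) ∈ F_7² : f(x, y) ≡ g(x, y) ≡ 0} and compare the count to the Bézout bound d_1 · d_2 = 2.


Common zeros: ∅; count = 0; Bézout bound = 2.

deg(f) = 1, deg(g) = 2, so Bézout bound = 2.
Scan x ∈ F_7. For each x, list the y ∈ F_7 with f(x, y) ≡ 0 and those with g(x, y) ≡ 0 (mod 7); the common zeros in that column are the intersection.
  x = 0: f ≡ 0 at y ∈ {4}; g ≡ 0 at y ∈ ∅; common: ∅.
  x = 1: f ≡ 0 at y ∈ {6}; g ≡ 0 at y ∈ {4}; common: ∅.
  x = 2: f ≡ 0 at y ∈ {1}; g ≡ 0 at y ∈ {0}; common: ∅.
  x = 3: f ≡ 0 at y ∈ {3}; g ≡ 0 at y ∈ {5}; common: ∅.
  x = 4: f ≡ 0 at y ∈ {5}; g ≡ 0 at y ∈ {0}; common: ∅.
  x = 5: f ≡ 0 at y ∈ {0}; g ≡ 0 at y ∈ {5}; common: ∅.
  x = 6: f ≡ 0 at y ∈ {2}; g ≡ 0 at y ∈ {1}; common: ∅.
Collecting: common zeros = ∅, so the count is 0.
Comparison with the Bézout bound: 0 ≤ 2 = deg(f)·deg(g), as expected for curves with no common component (the affine F_7-count falls short of the bound because intersections may lie at infinity, over extension fields, or carry multiplicity).


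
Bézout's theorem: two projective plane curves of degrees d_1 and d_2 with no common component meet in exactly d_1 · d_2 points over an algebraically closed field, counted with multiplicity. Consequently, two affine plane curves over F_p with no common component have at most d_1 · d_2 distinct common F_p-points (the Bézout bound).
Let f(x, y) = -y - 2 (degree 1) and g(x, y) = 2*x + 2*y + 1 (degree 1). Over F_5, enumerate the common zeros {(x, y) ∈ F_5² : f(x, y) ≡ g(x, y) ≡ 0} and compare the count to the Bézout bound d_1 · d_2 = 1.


Common zeros: {(4, 3)}; count = 1; Bézout bound = 1.

deg(f) = 1, deg(g) = 1, so Bézout bound = 1.
Scan x ∈ F_5. For each x, list the y ∈ F_5 with f(x, y) ≡ 0 and those with g(x, y) ≡ 0 (mod 5); the common zeros in that column are the intersection.
  x = 0: f ≡ 0 at y ∈ {3}; g ≡ 0 at y ∈ {2}; common: ∅.
  x = 1: f ≡ 0 at y ∈ {3}; g ≡ 0 at y ∈ {1}; common: ∅.
  x = 2: f ≡ 0 at y ∈ {3}; g ≡ 0 at y ∈ {0}; common: ∅.
  x = 3: f ≡ 0 at y ∈ {3}; g ≡ 0 at y ∈ {4}; common: ∅.
  x = 4: f ≡ 0 at y ∈ {3}; g ≡ 0 at y ∈ {3}; common: {3}.
Collecting: common zeros = {(4, 3)}, so the count is 1.
Comparison with the Bézout bound: 1 ≤ 1 = deg(f)·deg(g), as expected for curves with no common component (the bound is attained).


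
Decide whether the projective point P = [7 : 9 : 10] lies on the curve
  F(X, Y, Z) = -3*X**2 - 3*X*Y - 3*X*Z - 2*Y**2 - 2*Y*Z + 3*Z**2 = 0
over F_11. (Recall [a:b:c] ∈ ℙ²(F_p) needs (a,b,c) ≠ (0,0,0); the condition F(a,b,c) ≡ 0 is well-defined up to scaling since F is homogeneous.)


F(7,9,10) ≡ 6 (mod 11); P is NOT on the curve.

Evaluate F(7, 9, 10) term-by-term (mod 11).
  -3*X**2 ↦ -3·49·1·1 = -147
  -3*X*Y ↦ -3·7·9·1 = -189
  -3*X*Z ↦ -3·7·1·10 = -210
  -2*Y**2 ↦ -2·1·81·1 = -162
  -2*Y*Z ↦ -2·1·9·10 = -180
  3*Z**2 ↦ 3·1·1·100 = 300
Sum: F(7, 9, 10) = (-147) + (-189) + (-210) + (-162) + (-180) + (300) = -588.
Reducing mod 11: -588 ≡ 6 (mod 11).
Since F(a, b, c) ≡ 6 ≠ 0 (mod 11), P does NOT lie on the curve.


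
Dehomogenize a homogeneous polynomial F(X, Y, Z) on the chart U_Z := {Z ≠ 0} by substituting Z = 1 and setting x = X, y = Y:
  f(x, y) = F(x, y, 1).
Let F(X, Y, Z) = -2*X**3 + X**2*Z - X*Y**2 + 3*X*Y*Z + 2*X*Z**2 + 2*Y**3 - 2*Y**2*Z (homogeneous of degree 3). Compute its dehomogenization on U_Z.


f(x, y) = -2*x**3 + x**2 - x*y**2 + 3*x*y + 2*x + 2*y**3 - 2*y**2

On U_Z we set Z = 1. Each monomial c·X^i·Y^j·Z^k in F becomes c·x^i·y^j·1^k = c·x^i·y^j.
Substituting Z = 1: F(X, Y, 1) = -2*x**3 + x**2 - x*y**2 + 3*x*y + 2*x + 2*y**3 - 2*y**2.
Note: deg(f) ≤ deg(F) = 3; strict inequality happens when F is divisible by Z (lost terms).


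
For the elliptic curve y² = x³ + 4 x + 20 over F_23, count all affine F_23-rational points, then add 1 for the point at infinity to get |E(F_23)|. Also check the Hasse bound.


Affine points = {(1, 5), (1, 18), (2, 6), (2, 17), (3, 6), (3, 17), (4, 10), (4, 13), (5, 2), (5, 21), (7, 0), (8, 9), (8, 14), (9, 7), (9, 16), (10, 5), (10, 18), (12, 5), (12, 18), (18, 6), (18, 17), (19, 3), (19, 20), (20, 2), (20, 21), (21, 2), (21, 21)}; affine count = 27; |E(F_23)| = 28.

Discriminant check: Δ ∝ 4a³ + 27b² = 4·4³ + 27·20² = 4·64 + 27·400 ≡ 16 (mod 23). Nonzero ⇒ E is nonsingular.
For each x ∈ F_23, compute rhs = x³ + 4·x + 20 mod 23, then count y ∈ F_23 with y² ≡ rhs.
  x = 0: rhs = 20, matching y values: none (0 points).
  x = 1: rhs = 2, matching y values: 5, 18 (2 points).
  x = 2: rhs = 13, matching y values: 6, 17 (2 points).
  x = 3: rhs = 13, matching y values: 6, 17 (2 points).
  x = 4: rhs = 8, matching y values: 10, 13 (2 points).
  x = 5: rhs = 4, matching y values: 2, 21 (2 points).
  x = 6: rhs = 7, matching y values: none (0 points).
  x = 7: rhs = 0, matching y values: 0 (1 points).
  x = 8: rhs = 12, matching y values: 9, 14 (2 points).
  x = 9: rhs = 3, matching y values: 7, 16 (2 points).
  x = 10: rhs = 2, matching y values: 5, 18 (2 points).
  x = 11: rhs = 15, matching y values: none (0 points).
  x = 12: rhs = 2, matching y values: 5, 18 (2 points).
  x = 13: rhs = 15, matching y values: none (0 points).
  x = 14: rhs = 14, matching y values: none (0 points).
  x = 15: rhs = 5, matching y values: none (0 points).
  x = 16: rhs = 17, matching y values: none (0 points).
  x = 17: rhs = 10, matching y values: none (0 points).
  x = 18: rhs = 13, matching y values: 6, 17 (2 points).
  x = 19: rhs = 9, matching y values: 3, 20 (2 points).
  x = 20: rhs = 4, matching y values: 2, 21 (2 points).
  x = 21: rhs = 4, matching y values: 2, 21 (2 points).
  x = 22: rhs = 15, matching y values: none (0 points).
Total affine count: 27.
Full point count |E(F_23)| = 27 + 1 = 28.
Hasse bound: |28 − (23+1)| = |4| = 4 ≤ 2√23 ≈ 9.5917 ✓.


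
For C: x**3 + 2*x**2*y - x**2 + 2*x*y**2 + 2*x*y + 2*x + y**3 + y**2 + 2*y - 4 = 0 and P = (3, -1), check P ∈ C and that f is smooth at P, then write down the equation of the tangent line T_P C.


Tangent line at P: 11*x + 15*y - 18 = 0.

Step 1: f(3, -1) = 0, so P lies on C.
Step 2: partial derivatives
  f_x(x, y) = 3*x**2 + 4*x*y - 2*x + 2*y**2 + 2*y + 2, f_y(x, y) = 2*x**2 + 4*x*y + 2*x + 3*y**2 + 2*y + 2.
  f_x(P) = 11, f_y(P) = 15 (gradient nonzero, so P is smooth).
Step 3: tangent line at P: 11·(x − 3) + 15·(y − -1) = 0.
Expanding: 11*x + 15*y - 18 = 0.


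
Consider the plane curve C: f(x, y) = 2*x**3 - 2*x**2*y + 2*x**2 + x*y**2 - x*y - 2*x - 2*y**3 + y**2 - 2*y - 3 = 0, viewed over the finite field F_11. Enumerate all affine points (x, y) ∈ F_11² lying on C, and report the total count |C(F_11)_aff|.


Affine F_11-points: {(0, 8), (1, 9), (2, 2), (3, 6), (4, 2), (5, 10), (6, 2), (6, 9), (8, 0), (8, 5), (10, 6)}; count = 11.

For each of the 121 pairs (x, y) ∈ F_11², evaluate f(x, y) mod 11. Record the zeros.
  x = 0: [0↦8, 1↦5, 2↦3, 3↦1, 4↦9, 5↦4, 6↦7, 7↦6, 8↦0, 9↦10, 10↦2]  zeros at y ∈ {8}
  x = 1: [0↦10, 1↦5, 2↦3, 3↦3, 4↦4, 5↦5, 6↦5, 7↦3, 8↦9, 9↦0, 10↦8]  zeros at y ∈ {9}
  x = 2: [0↦6, 1↦6, 2↦0, 3↦9, 4↦10, 5↦2, 6↦6, 7↦10, 8↦2, 9↦3, 10↦1]  zeros at y ∈ {2}
  x = 3: [0↦8, 1↦9, 2↦6, 3↦9, 4↦6, 5↦7, 6↦0, 7↦6, 8↦2, 9↦9, 10↦4]  zeros at y ∈ {6}
  x = 4: [0↦6, 1↦4, 2↦0, 3↦4, 4↦4, 5↦10, 6↦10, 7↦3, 8↦10, 9↦8, 10↦7]  zeros at y ∈ {2}
  x = 5: [0↦1, 1↦3, 2↦5, 3↦6, 4↦5, 5↦1, 6↦4, 7↦2, 8↦5, 9↦1, 10↦0]  zeros at y ∈ {10}
  x = 6: [0↦5, 1↦7, 2↦0, 3↦5, 4↦10, 5↦3, 6↦5, 7↦4, 8↦10, 9↦0, 10↦6]  zeros at y ∈ {2, 9}
  x = 7: [0↦8, 1↦6, 2↦8, 3↦2, 4↦9, 5↦6, 6↦3, 7↦10, 8↦4, 9↦6, 10↦4]  zeros at y ∈ ∅
  x = 8: [0↦0, 1↦1, 2↦8, 3↦9, 4↦3, 5↦0, 6↦10, 7↦10, 8↦10, 9↦9, 10↦6]  zeros at y ∈ {0, 5}
  x = 9: [0↦4, 1↦4, 2↦1, 3↦5, 4↦4, 5↦8, 6↦5, 7↦5, 8↦7, 9↦10, 10↦2]  zeros at y ∈ ∅
  x = 10: [0↦10, 1↦5, 2↦10, 3↦2, 4↦2, 5↦9, 6↦0, 7↦7, 8↦7, 9↦10, 10↦4]  zeros at y ∈ {6}
Collecting zeros: affine points = {(0, 8), (1, 9), (2, 2), (3, 6), (4, 2), (5, 10), (6, 2), (6, 9), (8, 0), (8, 5), (10, 6)}.
Total count |C(F_11)_aff| = 11.


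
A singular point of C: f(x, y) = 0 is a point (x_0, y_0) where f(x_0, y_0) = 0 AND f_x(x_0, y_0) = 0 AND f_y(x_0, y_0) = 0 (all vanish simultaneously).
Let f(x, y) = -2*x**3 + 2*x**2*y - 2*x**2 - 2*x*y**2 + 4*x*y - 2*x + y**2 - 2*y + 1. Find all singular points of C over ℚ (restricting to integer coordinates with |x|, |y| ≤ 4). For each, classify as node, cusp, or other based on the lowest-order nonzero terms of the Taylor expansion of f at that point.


Singular points: {(0, 1)}; classification: cusp.

Compute partial derivatives:
  f_x = -6*x**2 + 4*x*y - 4*x - 2*y**2 + 4*y - 2.
  f_y = 2*x**2 - 4*x*y + 4*x + 2*y - 2.
Scan x_0 ∈ {−4, ..., 4}. For each x_0, f_y(x_0, y) is a polynomial in y; find its integer roots y ∈ {−4, ..., 4}, then test f_x and f at those candidates.
  x = -4: f_y(-4, y) = 18*y + 14; no integer root y with |y| ≤ 4.
  x = -3: f_y(-3, y) = 14*y + 4; no integer root y with |y| ≤ 4.
  x = -2: f_y(-2, y) = 10*y - 2; no integer root y with |y| ≤ 4.
  x = -1: f_y(-1, y) = 6*y - 4; no integer root y with |y| ≤ 4.
  x = 0: f_y(0, y) = 2*y - 2; vanishes at y ∈ {1}. (0, 1): f_x = 0, f = 0 — SINGULAR.
  x = 1: f_y(1, y) = 4 - 2*y; vanishes at y ∈ {2}. (1, 2): f_x = -4 ≠ 0.
  x = 2: f_y(2, y) = 14 - 6*y; no integer root y with |y| ≤ 4.
  x = 3: f_y(3, y) = 28 - 10*y; no integer root y with |y| ≤ 4.
  x = 4: f_y(4, y) = 46 - 14*y; no integer root y with |y| ≤ 4.
Only singular point on the grid: (0, 1).
Classify: substitute x = 0 + u, y = 1 + v and expand: f = -2*u**3 + 2*u**2*v - 2*u*v**2 + v**2.
No constant or linear terms (consistent with a singular point). Quadratic part: v**2. Cubic part: -2*u**3 + 2*u**2*v - 2*u*v**2.
The quadratic part v**2 is a perfect square, so there is a single (double) tangent line v = 0, i.e. y = 1. Restricting the cubic part to that line (v = 0) leaves -2*u**3 ≠ 0, so f is not divisible by v and the branch is v² ≈ 2*u**3 to lowest order — this is a cusp.
Classification: cusp.
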